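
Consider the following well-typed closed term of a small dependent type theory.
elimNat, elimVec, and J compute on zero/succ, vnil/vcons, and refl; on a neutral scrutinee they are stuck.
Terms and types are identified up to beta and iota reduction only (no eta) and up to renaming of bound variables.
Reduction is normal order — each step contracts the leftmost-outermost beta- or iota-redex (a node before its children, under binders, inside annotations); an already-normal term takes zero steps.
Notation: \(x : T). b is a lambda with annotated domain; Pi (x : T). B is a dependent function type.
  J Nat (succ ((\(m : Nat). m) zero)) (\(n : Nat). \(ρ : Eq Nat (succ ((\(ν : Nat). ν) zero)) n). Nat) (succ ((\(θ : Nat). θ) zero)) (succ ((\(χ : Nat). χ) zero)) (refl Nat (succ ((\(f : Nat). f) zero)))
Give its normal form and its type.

normal form:
  succ zero
the term's type:
  Nat


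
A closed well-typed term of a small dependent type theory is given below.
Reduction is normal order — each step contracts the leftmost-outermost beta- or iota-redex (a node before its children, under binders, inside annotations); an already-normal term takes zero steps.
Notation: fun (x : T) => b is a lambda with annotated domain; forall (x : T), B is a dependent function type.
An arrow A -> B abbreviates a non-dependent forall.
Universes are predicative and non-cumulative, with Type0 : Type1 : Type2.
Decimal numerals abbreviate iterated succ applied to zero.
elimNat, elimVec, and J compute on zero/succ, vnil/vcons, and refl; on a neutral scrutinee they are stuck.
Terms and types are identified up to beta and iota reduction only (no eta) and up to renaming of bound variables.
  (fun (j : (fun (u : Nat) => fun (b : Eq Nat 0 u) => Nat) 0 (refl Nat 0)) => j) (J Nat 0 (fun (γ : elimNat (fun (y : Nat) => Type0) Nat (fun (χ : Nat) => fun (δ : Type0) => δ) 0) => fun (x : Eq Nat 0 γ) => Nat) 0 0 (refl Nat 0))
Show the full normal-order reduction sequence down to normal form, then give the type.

normal-order reduction sequence:
  (fun (j : (fun (u : Nat) => fun (b : Eq Nat 0 u) => Nat) 0 (refl Nat 0)) => j) (J Nat 0 (fun (γ : elimNat (fun (y : Nat) => Type0) Nat (fun (χ : Nat) => fun (δ : Type0) => δ) 0) => fun (x : Eq Nat 0 γ) => Nat) 0 0 (refl Nat 0))
  ~> J Nat 0 (fun (j : elimNat (fun (u : Nat) => Type0) Nat (fun (b : Nat) => fun (γ : Type0) => γ) 0) => fun (y : Eq Nat 0 j) => Nat) 0 0 (refl Nat 0)
  ~> 0
inferred type:
  Nat


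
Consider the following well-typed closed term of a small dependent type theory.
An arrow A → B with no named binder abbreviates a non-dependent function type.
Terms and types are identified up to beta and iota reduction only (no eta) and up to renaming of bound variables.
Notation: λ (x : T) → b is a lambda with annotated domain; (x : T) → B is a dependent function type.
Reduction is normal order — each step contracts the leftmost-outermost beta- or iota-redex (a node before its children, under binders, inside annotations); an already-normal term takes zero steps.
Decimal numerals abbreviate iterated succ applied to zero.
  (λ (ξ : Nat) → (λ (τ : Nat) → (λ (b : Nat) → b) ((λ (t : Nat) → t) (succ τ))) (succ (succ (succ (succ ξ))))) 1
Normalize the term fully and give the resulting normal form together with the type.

resulting normal form:
  6
the term's type:
  Nat


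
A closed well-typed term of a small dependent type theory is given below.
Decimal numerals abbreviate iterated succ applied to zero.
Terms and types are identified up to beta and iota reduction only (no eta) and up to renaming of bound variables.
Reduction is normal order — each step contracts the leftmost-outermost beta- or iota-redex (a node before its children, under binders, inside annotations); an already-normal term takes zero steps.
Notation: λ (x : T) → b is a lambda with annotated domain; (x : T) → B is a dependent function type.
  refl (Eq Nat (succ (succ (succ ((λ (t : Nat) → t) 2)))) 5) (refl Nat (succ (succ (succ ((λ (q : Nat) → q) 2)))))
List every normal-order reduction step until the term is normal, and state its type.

reduction (normal order):
  refl (Eq Nat (succ (succ (succ ((λ (t : Nat) → t) 2)))) 5) (refl Nat (succ (succ (succ ((λ (q : Nat) → q) 2)))))
  ~> refl (Eq Nat 5 5) (refl Nat (succ (succ (succ ((λ (t : Nat) → t) 2)))))
  ~> refl (Eq Nat 5 5) (refl Nat 5)
type:
  Eq (Eq Nat 5 5) (refl Nat 5) (refl Nat 5)


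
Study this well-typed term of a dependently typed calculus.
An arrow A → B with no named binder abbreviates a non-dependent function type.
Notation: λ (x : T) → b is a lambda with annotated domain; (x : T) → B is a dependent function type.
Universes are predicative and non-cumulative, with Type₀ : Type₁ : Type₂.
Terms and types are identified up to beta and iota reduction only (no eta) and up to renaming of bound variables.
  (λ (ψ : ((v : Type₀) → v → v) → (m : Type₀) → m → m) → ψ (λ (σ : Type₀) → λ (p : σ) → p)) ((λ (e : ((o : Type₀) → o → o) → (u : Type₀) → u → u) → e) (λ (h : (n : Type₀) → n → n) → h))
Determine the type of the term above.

inferred type:
  (ψ : Type₀) → ψ → ψ


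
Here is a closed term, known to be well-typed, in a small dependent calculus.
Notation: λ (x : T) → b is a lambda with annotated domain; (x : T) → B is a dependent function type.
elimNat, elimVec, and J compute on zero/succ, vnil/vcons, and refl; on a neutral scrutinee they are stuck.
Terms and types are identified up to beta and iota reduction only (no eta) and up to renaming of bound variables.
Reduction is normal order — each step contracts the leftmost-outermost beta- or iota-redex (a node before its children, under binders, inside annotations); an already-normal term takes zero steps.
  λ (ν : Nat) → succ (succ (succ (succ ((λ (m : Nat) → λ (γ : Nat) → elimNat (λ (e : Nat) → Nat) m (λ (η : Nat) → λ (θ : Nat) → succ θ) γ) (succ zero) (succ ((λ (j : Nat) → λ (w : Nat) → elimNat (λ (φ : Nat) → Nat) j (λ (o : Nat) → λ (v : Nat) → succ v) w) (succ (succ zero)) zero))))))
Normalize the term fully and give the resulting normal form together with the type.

resulting normal form:
  λ (ν : Nat) → succ (succ (succ (succ (succ (succ (succ (succ zero)))))))
inferred type:
  (ν : Nat) → Nat


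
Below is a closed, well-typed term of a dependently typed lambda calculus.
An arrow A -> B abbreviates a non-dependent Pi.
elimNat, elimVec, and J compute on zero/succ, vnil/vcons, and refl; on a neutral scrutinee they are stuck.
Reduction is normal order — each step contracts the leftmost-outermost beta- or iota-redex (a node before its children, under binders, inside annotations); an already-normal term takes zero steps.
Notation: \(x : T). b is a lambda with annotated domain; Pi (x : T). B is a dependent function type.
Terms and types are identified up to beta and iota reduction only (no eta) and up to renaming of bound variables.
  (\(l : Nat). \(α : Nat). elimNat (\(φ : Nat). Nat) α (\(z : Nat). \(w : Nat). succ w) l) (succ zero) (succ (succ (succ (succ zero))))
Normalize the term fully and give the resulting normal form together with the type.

resulting normal form:
  succ (succ (succ (succ (succ zero))))
type:
  Nat


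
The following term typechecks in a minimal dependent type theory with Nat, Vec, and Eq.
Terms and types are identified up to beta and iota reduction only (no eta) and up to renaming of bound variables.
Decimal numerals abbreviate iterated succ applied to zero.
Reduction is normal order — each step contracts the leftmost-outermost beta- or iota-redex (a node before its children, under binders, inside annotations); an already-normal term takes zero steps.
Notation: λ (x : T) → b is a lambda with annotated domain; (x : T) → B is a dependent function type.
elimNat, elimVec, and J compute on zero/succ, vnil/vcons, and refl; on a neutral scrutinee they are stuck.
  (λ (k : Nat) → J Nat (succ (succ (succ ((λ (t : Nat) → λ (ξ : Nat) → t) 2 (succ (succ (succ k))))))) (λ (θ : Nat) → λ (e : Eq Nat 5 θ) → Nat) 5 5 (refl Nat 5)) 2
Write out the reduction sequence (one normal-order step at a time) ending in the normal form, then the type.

reduction (normal order):
  (λ (k : Nat) → J Nat (succ (succ (succ ((λ (t : Nat) → λ (ξ : Nat) → t) 2 (succ (succ (succ k))))))) (λ (θ : Nat) → λ (e : Eq Nat 5 θ) → Nat) 5 5 (refl Nat 5)) 2
  ~> J Nat (succ (succ (succ ((λ (k : Nat) → λ (t : Nat) → k) 2 5)))) (λ (ξ : Nat) → λ (θ : Eq Nat 5 ξ) → Nat) 5 5 (refl Nat 5)
  ~> 5
type:
  Nat


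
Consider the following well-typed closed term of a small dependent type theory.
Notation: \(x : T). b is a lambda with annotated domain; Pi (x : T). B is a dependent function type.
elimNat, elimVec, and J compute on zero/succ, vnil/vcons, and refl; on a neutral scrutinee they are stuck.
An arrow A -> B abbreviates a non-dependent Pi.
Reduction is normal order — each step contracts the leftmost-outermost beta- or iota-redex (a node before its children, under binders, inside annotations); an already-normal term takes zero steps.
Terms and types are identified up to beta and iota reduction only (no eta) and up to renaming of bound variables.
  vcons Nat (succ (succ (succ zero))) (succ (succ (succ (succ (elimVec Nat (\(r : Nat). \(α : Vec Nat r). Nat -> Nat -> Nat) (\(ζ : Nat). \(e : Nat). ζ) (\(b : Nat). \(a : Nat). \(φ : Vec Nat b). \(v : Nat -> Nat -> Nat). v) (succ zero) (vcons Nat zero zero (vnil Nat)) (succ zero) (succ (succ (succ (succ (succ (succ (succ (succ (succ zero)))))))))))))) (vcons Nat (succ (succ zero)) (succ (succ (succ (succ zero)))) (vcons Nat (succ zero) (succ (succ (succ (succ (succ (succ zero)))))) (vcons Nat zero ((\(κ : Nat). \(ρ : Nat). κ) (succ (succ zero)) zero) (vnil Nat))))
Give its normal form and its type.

normal form:
  vcons Nat (succ (succ (succ zero))) (succ (succ (succ (succ (succ zero))))) (vcons Nat (succ (succ zero)) (succ (succ (succ (succ zero)))) (vcons Nat (succ zero) (succ (succ (succ (succ (succ (succ zero)))))) (vcons Nat zero (succ (succ zero)) (vnil Nat))))
type:
  Vec Nat (succ (succ (succ (succ zero))))


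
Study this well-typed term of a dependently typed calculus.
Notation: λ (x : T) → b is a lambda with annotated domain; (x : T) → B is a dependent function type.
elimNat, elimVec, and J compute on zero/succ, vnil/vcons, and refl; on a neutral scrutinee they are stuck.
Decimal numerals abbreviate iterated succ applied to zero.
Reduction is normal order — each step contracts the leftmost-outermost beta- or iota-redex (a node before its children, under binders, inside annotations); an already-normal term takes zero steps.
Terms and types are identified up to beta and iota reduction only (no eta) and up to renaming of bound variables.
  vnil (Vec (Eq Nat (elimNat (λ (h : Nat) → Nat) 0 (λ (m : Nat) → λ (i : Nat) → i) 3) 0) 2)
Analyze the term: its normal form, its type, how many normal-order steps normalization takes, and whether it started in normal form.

normal form:
  vnil (Vec (Eq Nat 0 0) 2)
the term's type:
  Vec (Vec (Eq Nat 0 0) 2) 0
steps to reach normal form (normal order): 10
already normal: no
first contracted redex: an elimNat iota-redex


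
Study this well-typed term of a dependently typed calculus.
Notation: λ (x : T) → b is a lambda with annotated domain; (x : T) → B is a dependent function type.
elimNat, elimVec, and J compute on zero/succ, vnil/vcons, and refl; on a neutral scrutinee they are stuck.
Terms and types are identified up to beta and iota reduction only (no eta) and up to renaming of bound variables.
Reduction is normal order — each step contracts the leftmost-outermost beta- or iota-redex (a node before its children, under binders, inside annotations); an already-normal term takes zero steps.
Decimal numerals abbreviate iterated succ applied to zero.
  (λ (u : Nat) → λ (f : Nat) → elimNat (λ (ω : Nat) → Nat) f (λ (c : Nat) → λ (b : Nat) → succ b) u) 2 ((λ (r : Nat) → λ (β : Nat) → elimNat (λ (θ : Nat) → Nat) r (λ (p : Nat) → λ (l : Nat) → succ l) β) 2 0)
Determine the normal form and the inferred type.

normal form:
  4
the term's type:
  Nat
observation: contracting a beta-redex first, the term normalizes in 12 steps.


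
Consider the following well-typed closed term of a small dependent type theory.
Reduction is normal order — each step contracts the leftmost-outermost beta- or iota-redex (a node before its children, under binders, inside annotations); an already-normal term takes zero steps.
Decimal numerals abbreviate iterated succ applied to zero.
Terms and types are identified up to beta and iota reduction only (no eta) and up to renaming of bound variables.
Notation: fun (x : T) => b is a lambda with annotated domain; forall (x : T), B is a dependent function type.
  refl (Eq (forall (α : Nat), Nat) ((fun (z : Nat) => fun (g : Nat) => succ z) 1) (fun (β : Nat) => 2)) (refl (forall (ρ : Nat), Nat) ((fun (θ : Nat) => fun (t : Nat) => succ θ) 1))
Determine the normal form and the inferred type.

reduced normal form:
  refl (Eq (forall (α : Nat), Nat) (fun (z : Nat) => 2) (fun (g : Nat) => 2)) (refl (forall (β : Nat), Nat) (fun (ρ : Nat) => 2))
the term's type:
  Eq (Eq (forall (α : Nat), Nat) (fun (z : Nat) => 2) (fun (g : Nat) => 2)) (refl (forall (β : Nat), Nat) (fun (ρ : Nat) => 2)) (refl (forall (θ : Nat), Nat) (fun (t : Nat) => 2))


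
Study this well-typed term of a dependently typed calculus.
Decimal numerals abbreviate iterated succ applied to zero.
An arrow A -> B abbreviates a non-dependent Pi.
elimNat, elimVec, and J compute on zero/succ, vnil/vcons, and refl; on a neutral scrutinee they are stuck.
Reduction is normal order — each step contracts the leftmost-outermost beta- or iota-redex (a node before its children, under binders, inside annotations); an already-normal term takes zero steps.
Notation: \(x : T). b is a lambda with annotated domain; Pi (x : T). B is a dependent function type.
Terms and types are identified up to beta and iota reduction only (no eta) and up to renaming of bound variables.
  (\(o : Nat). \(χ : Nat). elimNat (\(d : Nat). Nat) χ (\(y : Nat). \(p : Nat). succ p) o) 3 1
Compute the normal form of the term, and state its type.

normal form:
  4
the term's type:
  Nat
observation: reduction starts at a beta-redex, and 12 normal-order steps reach the normal form.


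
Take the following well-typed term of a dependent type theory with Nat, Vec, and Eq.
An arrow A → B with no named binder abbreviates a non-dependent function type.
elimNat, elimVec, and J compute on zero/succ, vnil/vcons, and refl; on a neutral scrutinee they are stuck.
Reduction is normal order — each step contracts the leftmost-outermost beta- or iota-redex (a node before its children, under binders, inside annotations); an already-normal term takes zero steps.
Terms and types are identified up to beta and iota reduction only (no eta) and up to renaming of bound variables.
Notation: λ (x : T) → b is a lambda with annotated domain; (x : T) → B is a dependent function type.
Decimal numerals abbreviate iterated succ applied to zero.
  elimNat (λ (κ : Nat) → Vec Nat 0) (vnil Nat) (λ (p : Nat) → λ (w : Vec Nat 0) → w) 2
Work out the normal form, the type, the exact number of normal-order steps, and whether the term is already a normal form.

normal form:
  vnil Nat
type:
  Vec Nat 0
normal-order step count: 7
started in normal form: no
first redex: an elimNat iota-redex


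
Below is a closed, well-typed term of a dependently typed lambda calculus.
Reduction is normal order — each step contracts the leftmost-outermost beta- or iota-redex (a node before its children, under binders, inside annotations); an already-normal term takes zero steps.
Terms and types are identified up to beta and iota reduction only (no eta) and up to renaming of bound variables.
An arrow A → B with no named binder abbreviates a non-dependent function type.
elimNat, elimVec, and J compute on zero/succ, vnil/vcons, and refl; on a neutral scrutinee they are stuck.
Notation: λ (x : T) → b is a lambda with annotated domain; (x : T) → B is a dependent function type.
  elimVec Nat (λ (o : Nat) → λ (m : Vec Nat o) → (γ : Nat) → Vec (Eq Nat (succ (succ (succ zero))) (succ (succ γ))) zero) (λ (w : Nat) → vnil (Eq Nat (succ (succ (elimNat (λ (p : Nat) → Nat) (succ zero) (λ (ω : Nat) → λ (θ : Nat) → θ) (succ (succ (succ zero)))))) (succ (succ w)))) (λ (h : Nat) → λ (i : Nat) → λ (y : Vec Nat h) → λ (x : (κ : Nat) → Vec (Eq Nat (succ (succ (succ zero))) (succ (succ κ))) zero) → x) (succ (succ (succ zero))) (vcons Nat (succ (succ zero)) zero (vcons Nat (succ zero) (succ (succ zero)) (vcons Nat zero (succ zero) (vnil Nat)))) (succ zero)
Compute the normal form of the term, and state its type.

normal form:
  vnil (Eq Nat (succ (succ (succ zero))) (succ (succ (succ zero))))
inferred type:
  Vec (Eq Nat (succ (succ (succ zero))) (succ (succ (succ zero)))) zero


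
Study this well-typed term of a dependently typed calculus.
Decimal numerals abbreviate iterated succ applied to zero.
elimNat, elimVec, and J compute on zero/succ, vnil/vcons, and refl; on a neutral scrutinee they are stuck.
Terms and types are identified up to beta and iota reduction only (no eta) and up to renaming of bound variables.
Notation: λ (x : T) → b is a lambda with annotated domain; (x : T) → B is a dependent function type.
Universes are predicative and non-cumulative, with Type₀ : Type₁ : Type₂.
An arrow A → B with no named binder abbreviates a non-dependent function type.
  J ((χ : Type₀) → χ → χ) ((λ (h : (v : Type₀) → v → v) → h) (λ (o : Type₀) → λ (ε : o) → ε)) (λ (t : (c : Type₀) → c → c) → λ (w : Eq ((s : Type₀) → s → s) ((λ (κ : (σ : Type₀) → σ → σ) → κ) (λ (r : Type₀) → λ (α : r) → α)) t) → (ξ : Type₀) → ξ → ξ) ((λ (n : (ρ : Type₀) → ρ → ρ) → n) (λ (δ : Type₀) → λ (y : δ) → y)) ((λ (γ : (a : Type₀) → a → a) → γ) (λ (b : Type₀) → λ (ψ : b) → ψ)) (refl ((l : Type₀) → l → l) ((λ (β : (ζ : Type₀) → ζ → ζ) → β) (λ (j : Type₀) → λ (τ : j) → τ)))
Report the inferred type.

inferred type:
  (χ : Type₀) → χ → χ


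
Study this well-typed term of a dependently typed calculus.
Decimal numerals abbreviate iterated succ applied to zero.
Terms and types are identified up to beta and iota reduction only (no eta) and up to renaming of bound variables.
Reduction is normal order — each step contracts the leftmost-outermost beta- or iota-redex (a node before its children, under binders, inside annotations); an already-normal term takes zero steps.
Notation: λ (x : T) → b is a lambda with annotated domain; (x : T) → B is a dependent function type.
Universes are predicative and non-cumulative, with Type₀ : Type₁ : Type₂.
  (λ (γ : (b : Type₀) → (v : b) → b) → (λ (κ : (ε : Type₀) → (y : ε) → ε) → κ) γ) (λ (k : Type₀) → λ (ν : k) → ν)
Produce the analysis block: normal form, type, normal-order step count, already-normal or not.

reduced normal form:
  λ (γ : Type₀) → λ (b : γ) → b
the term's type:
  (γ : Type₀) → (b : γ) → γ
reduction steps (normal order): 2
term was already normal: no
first redex: a beta-redex


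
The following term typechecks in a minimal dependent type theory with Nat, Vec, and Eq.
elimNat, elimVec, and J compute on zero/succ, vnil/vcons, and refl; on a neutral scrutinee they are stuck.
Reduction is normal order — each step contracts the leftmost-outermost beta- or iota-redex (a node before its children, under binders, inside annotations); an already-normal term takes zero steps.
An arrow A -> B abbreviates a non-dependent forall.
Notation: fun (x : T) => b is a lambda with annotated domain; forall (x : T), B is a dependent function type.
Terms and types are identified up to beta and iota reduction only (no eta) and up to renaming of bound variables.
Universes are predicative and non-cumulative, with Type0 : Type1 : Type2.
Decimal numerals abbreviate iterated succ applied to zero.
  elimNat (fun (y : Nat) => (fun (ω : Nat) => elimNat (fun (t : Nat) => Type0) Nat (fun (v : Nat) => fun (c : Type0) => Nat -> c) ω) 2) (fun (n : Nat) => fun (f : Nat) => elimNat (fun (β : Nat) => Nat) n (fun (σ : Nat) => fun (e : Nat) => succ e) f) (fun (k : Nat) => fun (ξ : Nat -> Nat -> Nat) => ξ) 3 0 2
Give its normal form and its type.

normal form:
  2
type:
  Nat


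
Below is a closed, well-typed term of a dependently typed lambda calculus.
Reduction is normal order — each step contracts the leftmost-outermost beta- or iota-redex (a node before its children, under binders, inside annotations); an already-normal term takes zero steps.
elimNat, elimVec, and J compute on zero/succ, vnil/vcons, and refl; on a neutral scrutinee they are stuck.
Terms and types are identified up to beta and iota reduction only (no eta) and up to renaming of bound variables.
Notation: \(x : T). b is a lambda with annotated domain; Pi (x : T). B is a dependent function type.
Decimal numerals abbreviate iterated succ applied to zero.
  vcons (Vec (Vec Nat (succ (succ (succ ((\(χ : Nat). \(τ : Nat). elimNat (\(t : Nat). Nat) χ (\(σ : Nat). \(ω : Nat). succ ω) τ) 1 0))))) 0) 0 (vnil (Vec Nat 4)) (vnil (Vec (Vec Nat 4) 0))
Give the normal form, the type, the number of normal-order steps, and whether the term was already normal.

resulting normal form:
  vcons (Vec (Vec Nat 4) 0) 0 (vnil (Vec Nat 4)) (vnil (Vec (Vec Nat 4) 0))
the term's type:
  Vec (Vec (Vec Nat 4) 0) 1
reduction steps (normal order): 3
started in normal form: no
first redex: a beta-redex


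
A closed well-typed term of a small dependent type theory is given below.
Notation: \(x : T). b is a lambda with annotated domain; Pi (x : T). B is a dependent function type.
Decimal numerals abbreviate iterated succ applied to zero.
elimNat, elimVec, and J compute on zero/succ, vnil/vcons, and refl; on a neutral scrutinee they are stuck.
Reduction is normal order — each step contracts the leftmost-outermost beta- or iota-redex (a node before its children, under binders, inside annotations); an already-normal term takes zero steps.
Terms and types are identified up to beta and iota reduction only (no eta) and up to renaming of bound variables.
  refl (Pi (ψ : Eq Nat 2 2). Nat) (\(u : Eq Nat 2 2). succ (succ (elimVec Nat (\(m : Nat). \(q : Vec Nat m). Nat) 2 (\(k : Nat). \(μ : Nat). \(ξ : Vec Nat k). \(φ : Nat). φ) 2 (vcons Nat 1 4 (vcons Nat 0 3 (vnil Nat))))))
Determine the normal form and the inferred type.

resulting normal form:
  refl (Pi (ψ : Eq Nat 2 2). Nat) (\(u : Eq Nat 2 2). 4)
type:
  Eq (Pi (ψ : Eq Nat 2 2). Nat) (\(u : Eq Nat 2 2). 4) (\(m : Eq Nat 2 2). 4)
observation: normalization takes exactly 11 steps under the normal-order strategy.


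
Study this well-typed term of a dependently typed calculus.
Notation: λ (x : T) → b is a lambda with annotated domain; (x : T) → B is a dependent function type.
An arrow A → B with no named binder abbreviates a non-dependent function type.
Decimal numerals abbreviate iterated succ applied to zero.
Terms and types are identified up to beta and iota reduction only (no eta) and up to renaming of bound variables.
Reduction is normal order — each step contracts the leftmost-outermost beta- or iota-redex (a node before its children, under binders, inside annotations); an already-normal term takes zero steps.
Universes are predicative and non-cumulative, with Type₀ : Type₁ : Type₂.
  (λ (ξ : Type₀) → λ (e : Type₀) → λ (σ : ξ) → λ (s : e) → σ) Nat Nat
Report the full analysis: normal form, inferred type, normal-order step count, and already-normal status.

resulting normal form:
  λ (ξ : Nat) → λ (e : Nat) → ξ
the term's type:
  Nat → Nat → Nat
reduction steps (normal order): 2
term was already normal: no
first redex: a beta-redex


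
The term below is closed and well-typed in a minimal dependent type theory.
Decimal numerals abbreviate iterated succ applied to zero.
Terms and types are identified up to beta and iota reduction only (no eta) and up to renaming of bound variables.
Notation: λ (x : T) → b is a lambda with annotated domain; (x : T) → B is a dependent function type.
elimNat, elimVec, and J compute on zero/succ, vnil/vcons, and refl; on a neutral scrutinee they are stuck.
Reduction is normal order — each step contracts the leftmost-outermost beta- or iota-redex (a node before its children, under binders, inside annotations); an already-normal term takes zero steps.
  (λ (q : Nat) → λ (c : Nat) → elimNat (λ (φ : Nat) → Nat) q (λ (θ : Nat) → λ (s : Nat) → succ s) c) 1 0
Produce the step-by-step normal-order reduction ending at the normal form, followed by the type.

normal-order reduction sequence:
  (λ (q : Nat) → λ (c : Nat) → elimNat (λ (φ : Nat) → Nat) q (λ (θ : Nat) → λ (s : Nat) → succ s) c) 1 0
  ~> (λ (q : Nat) → elimNat (λ (c : Nat) → Nat) 1 (λ (φ : Nat) → λ (θ : Nat) → succ θ) q) 0
  ~> elimNat (λ (q : Nat) → Nat) 1 (λ (c : Nat) → λ (φ : Nat) → succ φ) 0
  ~> 1
type:
  Nat


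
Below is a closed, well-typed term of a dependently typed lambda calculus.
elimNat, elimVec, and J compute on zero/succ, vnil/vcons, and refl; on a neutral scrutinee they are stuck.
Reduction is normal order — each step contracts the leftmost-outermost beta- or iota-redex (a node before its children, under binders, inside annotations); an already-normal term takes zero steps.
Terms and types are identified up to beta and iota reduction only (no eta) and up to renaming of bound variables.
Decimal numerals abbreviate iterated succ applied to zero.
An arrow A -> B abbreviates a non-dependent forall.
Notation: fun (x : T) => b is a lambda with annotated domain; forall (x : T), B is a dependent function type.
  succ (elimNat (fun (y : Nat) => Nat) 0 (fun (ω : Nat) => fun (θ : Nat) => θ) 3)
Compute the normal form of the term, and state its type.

normal form:
  1
the term's type:
  Nat
observation: the leftmost-outermost redex is an elimNat iota-redex, and normalization takes 10 steps.


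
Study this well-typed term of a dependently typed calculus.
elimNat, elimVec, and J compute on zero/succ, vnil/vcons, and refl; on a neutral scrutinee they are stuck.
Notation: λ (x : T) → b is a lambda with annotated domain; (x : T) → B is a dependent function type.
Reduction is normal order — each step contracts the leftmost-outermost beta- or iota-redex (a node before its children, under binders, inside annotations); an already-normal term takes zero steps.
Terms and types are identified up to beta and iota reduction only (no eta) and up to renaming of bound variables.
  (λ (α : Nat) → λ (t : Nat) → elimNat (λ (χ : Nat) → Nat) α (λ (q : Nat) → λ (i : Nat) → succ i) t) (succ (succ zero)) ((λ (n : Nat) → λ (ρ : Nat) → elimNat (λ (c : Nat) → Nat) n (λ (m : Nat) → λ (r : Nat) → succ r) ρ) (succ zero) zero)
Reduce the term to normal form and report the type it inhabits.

reduced normal form:
  succ (succ (succ zero))
the term's type:
  Nat


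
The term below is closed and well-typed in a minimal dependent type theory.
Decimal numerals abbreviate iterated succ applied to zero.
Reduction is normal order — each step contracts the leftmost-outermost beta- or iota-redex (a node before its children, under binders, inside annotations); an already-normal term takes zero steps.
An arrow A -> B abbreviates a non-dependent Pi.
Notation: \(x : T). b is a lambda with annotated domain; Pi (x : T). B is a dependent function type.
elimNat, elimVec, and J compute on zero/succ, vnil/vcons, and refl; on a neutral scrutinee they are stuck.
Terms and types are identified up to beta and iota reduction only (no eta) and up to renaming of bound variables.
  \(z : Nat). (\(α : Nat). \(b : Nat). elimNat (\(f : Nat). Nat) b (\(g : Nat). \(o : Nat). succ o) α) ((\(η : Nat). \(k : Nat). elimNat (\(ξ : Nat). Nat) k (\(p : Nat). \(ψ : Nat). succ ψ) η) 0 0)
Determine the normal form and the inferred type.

reduced normal form:
  \(z : Nat). \(α : Nat). α
inferred type:
  Nat -> Nat -> Nat
observation: normalization takes exactly 5 steps under the normal-order strategy.


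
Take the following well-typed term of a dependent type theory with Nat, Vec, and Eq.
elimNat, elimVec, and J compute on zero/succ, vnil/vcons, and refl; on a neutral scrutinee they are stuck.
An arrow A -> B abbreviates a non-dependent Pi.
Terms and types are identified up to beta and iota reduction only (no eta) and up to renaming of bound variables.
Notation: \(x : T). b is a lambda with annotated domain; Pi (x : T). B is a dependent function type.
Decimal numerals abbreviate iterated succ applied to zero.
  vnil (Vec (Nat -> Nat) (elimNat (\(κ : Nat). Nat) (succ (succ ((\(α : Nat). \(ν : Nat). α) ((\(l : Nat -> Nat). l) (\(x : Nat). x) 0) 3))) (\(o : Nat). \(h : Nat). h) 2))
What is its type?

the term's type:
  Vec (Vec (Nat -> Nat) 2) 0


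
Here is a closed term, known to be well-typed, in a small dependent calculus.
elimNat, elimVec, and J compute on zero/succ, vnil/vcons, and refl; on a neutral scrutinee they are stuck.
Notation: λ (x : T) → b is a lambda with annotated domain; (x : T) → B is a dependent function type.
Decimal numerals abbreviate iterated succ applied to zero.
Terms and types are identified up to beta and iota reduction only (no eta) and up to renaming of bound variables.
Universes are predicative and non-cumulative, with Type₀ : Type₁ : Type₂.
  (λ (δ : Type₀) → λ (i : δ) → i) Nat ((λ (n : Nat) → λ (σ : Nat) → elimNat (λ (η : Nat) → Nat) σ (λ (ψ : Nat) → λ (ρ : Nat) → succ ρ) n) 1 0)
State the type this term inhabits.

type:
  Nat


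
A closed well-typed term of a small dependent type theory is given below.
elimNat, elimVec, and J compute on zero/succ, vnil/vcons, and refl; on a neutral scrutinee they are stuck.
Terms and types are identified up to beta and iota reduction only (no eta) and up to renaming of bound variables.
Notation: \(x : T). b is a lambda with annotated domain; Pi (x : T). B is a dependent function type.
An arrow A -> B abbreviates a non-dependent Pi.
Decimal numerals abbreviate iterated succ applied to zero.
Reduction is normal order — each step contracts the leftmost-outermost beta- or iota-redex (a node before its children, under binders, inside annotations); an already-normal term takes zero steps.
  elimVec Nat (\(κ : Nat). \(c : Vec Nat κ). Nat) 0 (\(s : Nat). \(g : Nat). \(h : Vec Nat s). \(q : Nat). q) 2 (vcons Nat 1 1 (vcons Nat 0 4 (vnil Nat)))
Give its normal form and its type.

reduced normal form:
  0
the term's type:
  Nat
observation: the term reaches its normal form after 11 normal-order steps.


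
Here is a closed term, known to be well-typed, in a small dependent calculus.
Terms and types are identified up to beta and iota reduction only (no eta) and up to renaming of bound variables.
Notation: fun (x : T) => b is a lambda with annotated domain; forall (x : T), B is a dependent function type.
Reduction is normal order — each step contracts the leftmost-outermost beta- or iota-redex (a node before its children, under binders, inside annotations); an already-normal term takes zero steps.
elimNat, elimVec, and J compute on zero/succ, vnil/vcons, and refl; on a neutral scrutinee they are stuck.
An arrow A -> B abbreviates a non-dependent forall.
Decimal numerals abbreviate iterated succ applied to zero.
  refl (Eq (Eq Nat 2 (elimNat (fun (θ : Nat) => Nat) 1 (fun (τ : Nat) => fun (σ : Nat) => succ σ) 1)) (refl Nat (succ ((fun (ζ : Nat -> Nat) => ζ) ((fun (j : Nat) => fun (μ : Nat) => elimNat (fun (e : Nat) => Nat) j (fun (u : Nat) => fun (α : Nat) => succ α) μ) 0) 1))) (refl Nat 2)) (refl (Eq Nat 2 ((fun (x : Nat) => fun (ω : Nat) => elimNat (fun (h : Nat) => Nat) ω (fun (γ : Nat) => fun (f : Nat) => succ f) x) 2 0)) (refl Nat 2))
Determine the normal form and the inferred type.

resulting normal form:
  refl (Eq (Eq Nat 2 2) (refl Nat 2) (refl Nat 2)) (refl (Eq Nat 2 2) (refl Nat 2))
type:
  Eq (Eq (Eq Nat 2 2) (refl Nat 2) (refl Nat 2)) (refl (Eq Nat 2 2) (refl Nat 2)) (refl (Eq Nat 2 2) (refl Nat 2))


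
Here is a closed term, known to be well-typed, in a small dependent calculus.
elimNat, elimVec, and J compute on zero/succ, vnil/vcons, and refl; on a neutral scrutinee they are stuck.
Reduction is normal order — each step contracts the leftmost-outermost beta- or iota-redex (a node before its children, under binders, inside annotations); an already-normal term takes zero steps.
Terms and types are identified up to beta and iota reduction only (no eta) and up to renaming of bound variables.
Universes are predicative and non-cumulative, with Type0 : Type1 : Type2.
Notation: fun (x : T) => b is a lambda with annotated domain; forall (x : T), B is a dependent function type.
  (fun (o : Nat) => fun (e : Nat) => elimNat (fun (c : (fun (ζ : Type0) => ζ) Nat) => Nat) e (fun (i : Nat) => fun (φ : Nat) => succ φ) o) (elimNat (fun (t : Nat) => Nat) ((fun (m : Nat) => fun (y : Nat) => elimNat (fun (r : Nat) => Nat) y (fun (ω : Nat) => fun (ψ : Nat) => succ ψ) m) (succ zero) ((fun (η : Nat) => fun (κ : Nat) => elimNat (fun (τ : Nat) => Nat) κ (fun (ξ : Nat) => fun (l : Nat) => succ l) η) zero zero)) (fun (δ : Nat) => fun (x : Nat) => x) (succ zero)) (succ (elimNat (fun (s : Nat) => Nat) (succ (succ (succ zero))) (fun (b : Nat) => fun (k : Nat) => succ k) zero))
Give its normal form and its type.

reduced normal form:
  succ (succ (succ (succ (succ zero))))
inferred type:
  Nat


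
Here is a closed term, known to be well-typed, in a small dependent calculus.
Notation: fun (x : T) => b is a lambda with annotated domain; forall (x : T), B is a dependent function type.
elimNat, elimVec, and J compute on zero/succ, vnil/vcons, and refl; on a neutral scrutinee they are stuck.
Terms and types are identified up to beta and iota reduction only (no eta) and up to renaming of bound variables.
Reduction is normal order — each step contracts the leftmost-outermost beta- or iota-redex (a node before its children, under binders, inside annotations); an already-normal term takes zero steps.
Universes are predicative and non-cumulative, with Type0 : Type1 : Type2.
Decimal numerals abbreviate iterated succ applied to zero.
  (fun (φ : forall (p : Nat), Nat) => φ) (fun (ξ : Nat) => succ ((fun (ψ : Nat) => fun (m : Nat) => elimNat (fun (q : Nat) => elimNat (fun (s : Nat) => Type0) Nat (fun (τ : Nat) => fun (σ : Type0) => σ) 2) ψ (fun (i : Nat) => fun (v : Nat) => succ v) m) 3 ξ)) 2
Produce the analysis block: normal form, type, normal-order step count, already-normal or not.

resulting normal form:
  6
the term's type:
  Nat
normal-order step count: 11
started in normal form: no
first redex: a beta-redex


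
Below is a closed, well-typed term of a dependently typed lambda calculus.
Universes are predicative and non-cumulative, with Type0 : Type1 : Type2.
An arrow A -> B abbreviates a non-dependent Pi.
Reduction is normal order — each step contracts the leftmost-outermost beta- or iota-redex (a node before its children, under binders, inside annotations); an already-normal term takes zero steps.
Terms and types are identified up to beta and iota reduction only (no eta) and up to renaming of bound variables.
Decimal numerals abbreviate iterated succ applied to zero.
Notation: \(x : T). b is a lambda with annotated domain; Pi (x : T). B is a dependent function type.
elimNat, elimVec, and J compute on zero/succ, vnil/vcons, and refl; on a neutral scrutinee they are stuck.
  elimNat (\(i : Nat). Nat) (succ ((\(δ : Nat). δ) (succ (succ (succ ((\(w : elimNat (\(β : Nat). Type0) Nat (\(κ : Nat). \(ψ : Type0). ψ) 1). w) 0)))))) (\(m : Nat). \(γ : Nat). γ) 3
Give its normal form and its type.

resulting normal form:
  4
the term's type:
  Nat
observation: 12 normal-order steps normalize the term, beginning with an elimNat iota-redex.


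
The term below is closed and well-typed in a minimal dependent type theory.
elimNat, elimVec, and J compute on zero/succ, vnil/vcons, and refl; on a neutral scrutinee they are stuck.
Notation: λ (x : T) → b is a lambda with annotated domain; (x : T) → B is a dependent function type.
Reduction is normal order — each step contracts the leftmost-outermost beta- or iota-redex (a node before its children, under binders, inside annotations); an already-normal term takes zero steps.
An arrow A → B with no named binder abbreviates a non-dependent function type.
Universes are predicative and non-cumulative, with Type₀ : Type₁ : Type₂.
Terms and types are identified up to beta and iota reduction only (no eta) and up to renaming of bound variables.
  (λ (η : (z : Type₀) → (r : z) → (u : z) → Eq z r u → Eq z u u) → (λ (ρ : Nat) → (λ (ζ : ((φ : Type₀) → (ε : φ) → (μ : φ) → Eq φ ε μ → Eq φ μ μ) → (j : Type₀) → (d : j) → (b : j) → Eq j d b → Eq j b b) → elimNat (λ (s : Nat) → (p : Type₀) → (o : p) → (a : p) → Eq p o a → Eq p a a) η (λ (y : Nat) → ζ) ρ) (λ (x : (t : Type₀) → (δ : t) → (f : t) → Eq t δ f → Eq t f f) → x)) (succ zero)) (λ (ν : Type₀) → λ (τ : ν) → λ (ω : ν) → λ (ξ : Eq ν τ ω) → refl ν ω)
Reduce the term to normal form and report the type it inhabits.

resulting normal form:
  λ (η : Type₀) → λ (z : η) → λ (r : η) → λ (u : Eq η z r) → refl η r
inferred type:
  (η : Type₀) → (z : η) → (r : η) → Eq η z r → Eq η r r


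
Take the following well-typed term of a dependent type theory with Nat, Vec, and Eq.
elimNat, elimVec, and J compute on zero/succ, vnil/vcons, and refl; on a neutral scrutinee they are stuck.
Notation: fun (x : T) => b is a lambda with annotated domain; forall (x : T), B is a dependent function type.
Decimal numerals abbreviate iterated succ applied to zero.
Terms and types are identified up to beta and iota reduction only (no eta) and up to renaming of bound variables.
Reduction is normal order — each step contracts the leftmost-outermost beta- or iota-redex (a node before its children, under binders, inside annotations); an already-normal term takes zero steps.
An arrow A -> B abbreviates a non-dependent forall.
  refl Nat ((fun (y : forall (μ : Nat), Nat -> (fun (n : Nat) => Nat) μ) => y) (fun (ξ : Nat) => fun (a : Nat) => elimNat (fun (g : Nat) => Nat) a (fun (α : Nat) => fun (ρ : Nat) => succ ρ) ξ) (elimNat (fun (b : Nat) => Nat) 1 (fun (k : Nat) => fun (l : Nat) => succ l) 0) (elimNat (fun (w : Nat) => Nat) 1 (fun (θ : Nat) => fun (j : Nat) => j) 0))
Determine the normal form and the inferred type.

normal form:
  refl Nat 2
inferred type:
  Eq Nat 2 2
observation: the first redex contracted is a beta-redex; the normal form is reached in 9 normal-order steps.


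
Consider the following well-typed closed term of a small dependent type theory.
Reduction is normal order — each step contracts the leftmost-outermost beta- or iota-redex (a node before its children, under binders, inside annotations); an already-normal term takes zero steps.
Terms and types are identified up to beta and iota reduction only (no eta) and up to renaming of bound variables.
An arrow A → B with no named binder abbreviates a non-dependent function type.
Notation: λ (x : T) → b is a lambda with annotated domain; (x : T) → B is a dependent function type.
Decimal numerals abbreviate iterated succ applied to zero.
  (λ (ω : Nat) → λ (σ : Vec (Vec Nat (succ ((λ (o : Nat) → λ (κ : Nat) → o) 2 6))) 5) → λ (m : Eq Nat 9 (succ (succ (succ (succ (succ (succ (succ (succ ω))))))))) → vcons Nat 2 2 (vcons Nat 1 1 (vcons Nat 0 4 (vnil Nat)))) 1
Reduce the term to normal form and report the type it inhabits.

reduced normal form:
  λ (ω : Vec (Vec Nat 3) 5) → λ (σ : Eq Nat 9 9) → vcons Nat 2 2 (vcons Nat 1 1 (vcons Nat 0 4 (vnil Nat)))
the term's type:
  Vec (Vec Nat 3) 5 → Eq Nat 9 9 → Vec Nat 3
observation: reduction starts at a beta-redex, and 3 normal-order steps reach the normal form.
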